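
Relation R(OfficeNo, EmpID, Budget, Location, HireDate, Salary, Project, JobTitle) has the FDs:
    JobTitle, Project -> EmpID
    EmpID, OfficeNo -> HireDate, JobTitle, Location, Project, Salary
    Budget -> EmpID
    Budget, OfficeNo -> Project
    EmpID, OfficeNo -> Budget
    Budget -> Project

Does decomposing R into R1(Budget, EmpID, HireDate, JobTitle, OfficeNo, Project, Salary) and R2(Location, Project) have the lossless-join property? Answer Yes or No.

The shared attributes are {Project} and {Project}⁺ = {Project}.
Neither R1 nor R2 is contained in that closure, so the decomposition is lossy.

No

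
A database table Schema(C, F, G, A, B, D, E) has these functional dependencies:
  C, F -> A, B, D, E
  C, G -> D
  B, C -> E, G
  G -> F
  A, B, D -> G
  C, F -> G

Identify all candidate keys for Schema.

No FD produces {C}, so it must be in every candidate key.
{B, C} is a candidate key since {B, C}⁺ = {A, B, C, D, E, F, G} covers every attribute.
{C, F} is a candidate key since {C, F}⁺ = {A, B, C, D, E, F, G} covers every attribute.
{C, G} is a candidate key since {C, G}⁺ = {A, B, C, D, E, F, G} covers every attribute.
Any other superkey properly contains one of these, so there are no further candidate keys.

{B, C}, {C, F}, {C, G}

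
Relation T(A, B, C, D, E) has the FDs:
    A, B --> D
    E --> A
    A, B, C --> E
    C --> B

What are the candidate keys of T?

{A, C}, {C, E}

No FD produces {C}, so it must be in every candidate key.
Closure of {A, C} is {A, B, C, D, E}, the whole schema; {A, C} is a candidate key.
Closure of {C, E} is {A, B, C, D, E}, the whole schema; {C, E} is a candidate key.
Any other superkey properly contains one of these, so there are no further candidate keys.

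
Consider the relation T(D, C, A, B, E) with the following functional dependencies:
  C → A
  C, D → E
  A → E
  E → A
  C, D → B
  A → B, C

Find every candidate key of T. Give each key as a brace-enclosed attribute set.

{D} never appears on the right of any FD, so every key must include it.
{A, D}⁺ = {A, B, C, D, E} — all of the relation — so {A, D} is a candidate key.
{C, D}⁺ = {A, B, C, D, E} — all of the relation — so {C, D} is a candidate key.
{D, E}⁺ = {A, B, C, D, E} — all of the relation — so {D, E} is a candidate key.
These are minimal and exhaustive — every other superkey contains one of them.

{A, D}, {C, D}, {D, E}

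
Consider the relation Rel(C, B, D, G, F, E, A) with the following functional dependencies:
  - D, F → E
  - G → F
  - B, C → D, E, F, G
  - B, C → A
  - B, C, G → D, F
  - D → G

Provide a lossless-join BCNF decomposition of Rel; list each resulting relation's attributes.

{A, B, C, D}; {D, E, G}; {D, F}; {F, G}

Candidate key of the original relation: {B, C}.
{A, B, C, D, E, F, G}: {D, F} determines {D, E, F, G} here but is not a superkey — split on D, F → E, G, giving {D, E, F, G} and {A, B, C, D, F}.
{D, E, F, G}: {G} determines {F, G} here but is not a superkey — split on G → F, giving {F, G} and {D, E, G}.
{F, G} has no BCNF violation.
{D, E, G} has no BCNF violation.
{A, B, C, D, F}: {D} determines {D, F} here but is not a superkey — split on D → F, giving {D, F} and {A, B, C, D}.
{D, F} has no BCNF violation.
{A, B, C, D} has no BCNF violation.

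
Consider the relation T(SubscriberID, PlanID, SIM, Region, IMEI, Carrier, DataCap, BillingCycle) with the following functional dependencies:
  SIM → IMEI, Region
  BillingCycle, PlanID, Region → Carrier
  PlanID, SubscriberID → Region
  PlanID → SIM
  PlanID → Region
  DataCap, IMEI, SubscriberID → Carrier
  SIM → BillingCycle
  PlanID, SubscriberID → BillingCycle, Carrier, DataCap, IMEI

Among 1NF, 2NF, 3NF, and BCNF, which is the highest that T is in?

1NF

Candidate key: {PlanID, SubscriberID}. Prime attributes: {PlanID, SubscriberID}.
For SIM → IMEI, Region we have {SIM}⁺ = {BillingCycle, IMEI, Region, SIM}; {SIM} is not a superkey, so BCNF fails.
SIM → IMEI, Region has non-prime {IMEI, Region} on the right and a non-superkey on the left, so 3NF fails.
{PlanID} is a proper subset of the key {PlanID, SubscriberID}, and {PlanID}⁺ contains the non-prime attributes {BillingCycle, Carrier, IMEI, Region, SIM} — a partial dependency, so 2NF is violated.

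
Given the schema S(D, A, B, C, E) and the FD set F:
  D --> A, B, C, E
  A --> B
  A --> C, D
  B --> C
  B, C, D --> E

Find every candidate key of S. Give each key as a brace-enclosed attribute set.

{A} is a candidate key since {A}⁺ = {A, B, C, D, E} covers every attribute.
{D} is a candidate key since {D}⁺ = {A, B, C, D, E} covers every attribute.
These are minimal and exhaustive — every other superkey contains one of them.

{A}, {D}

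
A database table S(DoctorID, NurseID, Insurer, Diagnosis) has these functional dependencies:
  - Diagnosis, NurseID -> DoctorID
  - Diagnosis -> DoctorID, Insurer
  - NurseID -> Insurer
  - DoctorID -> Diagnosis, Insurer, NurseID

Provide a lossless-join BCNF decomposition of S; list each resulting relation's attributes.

Candidate keys of the original relation: {Diagnosis}, {DoctorID}.
Within {Diagnosis, DoctorID, Insurer, NurseID}: {NurseID}⁺ ∩ {Diagnosis, DoctorID, Insurer, NurseID} = {Insurer, NurseID}, not the whole set, so NurseID -> Insurer violates BCNF; decompose into {Insurer, NurseID} and {Diagnosis, DoctorID, NurseID}.
{Insurer, NurseID}: every determinant is a superkey — BCNF.
{Diagnosis, DoctorID, NurseID}: every determinant is a superkey — BCNF.

{Diagnosis, DoctorID, NurseID}; {Insurer, NurseID}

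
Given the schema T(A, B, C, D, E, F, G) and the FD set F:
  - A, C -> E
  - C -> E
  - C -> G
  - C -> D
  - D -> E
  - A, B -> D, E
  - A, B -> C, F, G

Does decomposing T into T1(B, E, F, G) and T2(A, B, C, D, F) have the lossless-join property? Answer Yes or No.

The shared attributes are {B, F} and {B, F}⁺ = {B, F}.
The closure covers neither T1 nor T2 entirely; the join is not lossless.

No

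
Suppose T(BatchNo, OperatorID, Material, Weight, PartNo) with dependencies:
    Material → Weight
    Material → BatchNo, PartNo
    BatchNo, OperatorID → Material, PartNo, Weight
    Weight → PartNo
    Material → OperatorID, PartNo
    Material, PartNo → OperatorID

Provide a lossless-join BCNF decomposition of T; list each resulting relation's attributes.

{BatchNo, Material, OperatorID, Weight}; {PartNo, Weight}

Candidate keys of the original relation: {BatchNo, OperatorID}, {Material}.
{BatchNo, Material, OperatorID, PartNo, Weight}: {Weight} determines {PartNo, Weight} here but is not a superkey — split on Weight → PartNo, giving {PartNo, Weight} and {BatchNo, Material, OperatorID, Weight}.
{PartNo, Weight} is in BCNF.
{BatchNo, Material, OperatorID, Weight} is in BCNF.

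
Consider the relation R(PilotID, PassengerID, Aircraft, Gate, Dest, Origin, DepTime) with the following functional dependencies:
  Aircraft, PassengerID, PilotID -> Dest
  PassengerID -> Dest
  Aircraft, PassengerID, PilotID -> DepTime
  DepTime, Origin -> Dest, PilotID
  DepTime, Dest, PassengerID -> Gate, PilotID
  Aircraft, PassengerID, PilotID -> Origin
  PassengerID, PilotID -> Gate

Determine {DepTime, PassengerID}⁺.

{DepTime, Dest, Gate, PassengerID, PilotID}

Start with {DepTime, PassengerID}.
PassengerID -> Dest applies; add {Dest} → now {DepTime, Dest, PassengerID}.
DepTime, Dest, PassengerID -> Gate, PilotID applies; add {Gate, PilotID} → now {DepTime, Dest, Gate, PassengerID, PilotID}.
No further FD applies.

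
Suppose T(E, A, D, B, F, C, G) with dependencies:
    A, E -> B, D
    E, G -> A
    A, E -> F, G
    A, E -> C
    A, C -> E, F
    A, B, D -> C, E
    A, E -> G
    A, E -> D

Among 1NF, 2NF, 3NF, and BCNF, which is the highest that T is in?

Candidate keys: {A, B, D}, {A, C}, {A, E}, {E, G}. Prime attributes: {A, B, C, D, E, G}.
Every FD has a superkey on the left, so the relation is in BCNF.

BCNF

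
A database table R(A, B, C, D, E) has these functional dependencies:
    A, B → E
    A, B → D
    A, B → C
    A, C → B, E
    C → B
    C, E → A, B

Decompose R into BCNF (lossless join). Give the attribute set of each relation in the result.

{A, C, D, E}; {B, C}

Candidate keys of the original relation: {A, B}, {A, C}, {C, E}.
Within {A, B, C, D, E}: {C}⁺ ∩ {A, B, C, D, E} = {B, C}, not the whole set, so C → B violates BCNF; decompose into {B, C} and {A, C, D, E}.
{B, C}: every determinant is a superkey — BCNF.
{A, C, D, E}: every determinant is a superkey — BCNF.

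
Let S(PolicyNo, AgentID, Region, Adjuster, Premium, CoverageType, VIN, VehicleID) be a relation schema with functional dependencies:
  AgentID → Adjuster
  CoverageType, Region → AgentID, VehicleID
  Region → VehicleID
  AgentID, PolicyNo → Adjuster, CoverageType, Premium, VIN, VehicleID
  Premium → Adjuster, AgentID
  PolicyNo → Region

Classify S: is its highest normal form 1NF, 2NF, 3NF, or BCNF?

1NF

Candidate keys: {AgentID, PolicyNo}, {CoverageType, PolicyNo}, {PolicyNo, Premium}. Prime attributes: {AgentID, CoverageType, PolicyNo, Premium}.
AgentID → Adjuster: {AgentID}⁺ = {Adjuster, AgentID}, which is not all of the attributes, so the left side is not a superkey — BCNF is violated.
Because {Adjuster} is non-prime and the left side of AgentID → Adjuster is not a superkey, the relation is not in 3NF.
{AgentID} is a proper subset of the key {AgentID, PolicyNo}, and {AgentID}⁺ contains the non-prime attribute {Adjuster} — a partial dependency, so 2NF is violated.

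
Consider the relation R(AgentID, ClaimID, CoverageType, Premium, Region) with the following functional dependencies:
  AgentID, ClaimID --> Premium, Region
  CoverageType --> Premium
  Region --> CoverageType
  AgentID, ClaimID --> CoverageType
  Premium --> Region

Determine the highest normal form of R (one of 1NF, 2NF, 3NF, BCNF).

Candidate key: {AgentID, ClaimID}. Prime attributes: {AgentID, ClaimID}.
CoverageType --> Premium breaks BCNF: {CoverageType}⁺ = {CoverageType, Premium, Region}, so {CoverageType} is not a superkey.
Because {Premium} is non-prime and the left side of CoverageType --> Premium is not a superkey, the relation is not in 3NF.
No proper subset of a key has a non-prime attribute in its closure, so there is no partial dependency; 2NF holds.

2NF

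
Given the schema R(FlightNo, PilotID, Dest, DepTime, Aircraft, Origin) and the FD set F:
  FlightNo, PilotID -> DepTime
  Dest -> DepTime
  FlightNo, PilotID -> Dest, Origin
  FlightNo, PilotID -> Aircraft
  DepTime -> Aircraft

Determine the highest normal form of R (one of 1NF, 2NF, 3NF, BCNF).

2NF

Candidate key: {FlightNo, PilotID}. Prime attributes: {FlightNo, PilotID}.
For Dest -> DepTime we have {Dest}⁺ = {Aircraft, DepTime, Dest}; {Dest} is not a superkey, so BCNF fails.
Because {DepTime} is non-prime and the left side of Dest -> DepTime is not a superkey, the relation is not in 3NF.
No non-prime attribute depends on a proper subset of any candidate key, so 2NF holds.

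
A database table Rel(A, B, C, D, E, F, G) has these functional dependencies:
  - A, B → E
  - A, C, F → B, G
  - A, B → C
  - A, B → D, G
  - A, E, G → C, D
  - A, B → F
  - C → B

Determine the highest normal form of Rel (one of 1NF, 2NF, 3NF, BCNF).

Candidate keys: {A, B}, {A, C}, {A, E, G}. Prime attributes: {A, B, C, E, G}.
For C → B we have {C}⁺ = {B, C}; {C} is not a superkey, so BCNF fails.
But every attribute on its right side ({B}) is prime, and the same holds for every other non-superkey FD, so 3NF still holds.

3NF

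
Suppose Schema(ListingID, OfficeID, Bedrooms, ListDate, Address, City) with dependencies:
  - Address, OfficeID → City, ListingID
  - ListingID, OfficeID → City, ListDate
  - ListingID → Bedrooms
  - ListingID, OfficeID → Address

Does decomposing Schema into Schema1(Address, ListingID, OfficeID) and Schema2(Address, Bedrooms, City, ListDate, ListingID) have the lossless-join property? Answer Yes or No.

No

The shared attributes are {Address, ListingID} and {Address, ListingID}⁺ = {Address, Bedrooms, ListingID}.
Schema1 ⊄ {Address, Bedrooms, ListingID} and Schema2 ⊄ {Address, Bedrooms, ListingID}, so the split is lossy.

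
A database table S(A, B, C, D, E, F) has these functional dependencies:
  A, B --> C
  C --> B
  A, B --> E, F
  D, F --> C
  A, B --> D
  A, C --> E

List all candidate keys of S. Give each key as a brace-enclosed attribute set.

No FD produces {A}, so it must be in every candidate key.
{A, B} is a candidate key since {A, B}⁺ = {A, B, C, D, E, F} covers every attribute.
{A, C} is a candidate key since {A, C}⁺ = {A, B, C, D, E, F} covers every attribute.
{A, D, F} is a candidate key since {A, D, F}⁺ = {A, B, C, D, E, F} covers every attribute.
Any other superkey properly contains one of these, so there are no further candidate keys.

{A, B}, {A, C}, {A, D, F}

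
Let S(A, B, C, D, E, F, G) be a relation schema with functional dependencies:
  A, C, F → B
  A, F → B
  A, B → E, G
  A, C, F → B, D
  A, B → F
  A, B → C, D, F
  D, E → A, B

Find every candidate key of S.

{A, B}, {A, F}, {D, E}

{A, B}⁺ = {A, B, C, D, E, F, G} — all of the relation — so {A, B} is a candidate key.
{A, F}⁺ = {A, B, C, D, E, F, G} — all of the relation — so {A, F} is a candidate key.
{D, E}⁺ = {A, B, C, D, E, F, G} — all of the relation — so {D, E} is a candidate key.
These are minimal and exhaustive — every other superkey contains one of them.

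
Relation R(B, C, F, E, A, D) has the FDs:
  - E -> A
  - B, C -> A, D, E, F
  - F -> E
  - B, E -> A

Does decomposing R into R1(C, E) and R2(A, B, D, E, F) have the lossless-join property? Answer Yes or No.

No

Common attributes: {E}; their closure is {A, E}.
Neither R1 nor R2 is contained in that closure, so the decomposition is lossy.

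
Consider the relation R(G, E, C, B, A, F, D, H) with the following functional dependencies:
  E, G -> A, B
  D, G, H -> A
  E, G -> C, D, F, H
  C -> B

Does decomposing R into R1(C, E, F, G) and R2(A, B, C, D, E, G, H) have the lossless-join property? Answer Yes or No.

Yes

The shared attributes are {C, E, G} and {C, E, G}⁺ = {A, B, C, D, E, F, G, H}.
Since R1 ⊆ {A, B, C, D, E, F, G, H}, the intersection is a superkey of R1; the decomposition is lossless.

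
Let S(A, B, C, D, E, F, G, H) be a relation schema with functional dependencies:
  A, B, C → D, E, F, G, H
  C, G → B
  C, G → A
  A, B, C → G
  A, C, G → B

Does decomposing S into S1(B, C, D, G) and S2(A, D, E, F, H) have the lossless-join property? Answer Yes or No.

S1 ∩ S2 = {D}; its closure under F is {D}.
The closure covers neither S1 nor S2 entirely; the join is not lossless.

No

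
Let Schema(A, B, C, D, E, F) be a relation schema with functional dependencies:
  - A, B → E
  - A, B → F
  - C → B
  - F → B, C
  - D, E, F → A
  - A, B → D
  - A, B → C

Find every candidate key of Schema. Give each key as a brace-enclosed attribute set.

{A, B}⁺ = {A, B, C, D, E, F} — all of the relation — so {A, B} is a candidate key.
{A, C}⁺ = {A, B, C, D, E, F} — all of the relation — so {A, C} is a candidate key.
{A, F}⁺ = {A, B, C, D, E, F} — all of the relation — so {A, F} is a candidate key.
{D, E, F}⁺ = {A, B, C, D, E, F} — all of the relation — so {D, E, F} is a candidate key.
No proper subset of any of these is a key, and no other minimal superkey exists.

{A, B}, {A, C}, {A, F}, {D, E, F}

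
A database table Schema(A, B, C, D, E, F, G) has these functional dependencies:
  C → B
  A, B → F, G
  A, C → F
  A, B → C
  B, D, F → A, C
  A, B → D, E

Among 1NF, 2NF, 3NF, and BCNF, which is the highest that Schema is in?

Candidate keys: {A, B}, {A, C}, {B, D, F}, {C, D, F}. Prime attributes: {A, B, C, D, F}.
For C → B we have {C}⁺ = {B, C}; {C} is not a superkey, so BCNF fails.
Since {B} ⊆ prime attributes and every other non-superkey FD also has a prime right side, the schema is in 3NF.

3NF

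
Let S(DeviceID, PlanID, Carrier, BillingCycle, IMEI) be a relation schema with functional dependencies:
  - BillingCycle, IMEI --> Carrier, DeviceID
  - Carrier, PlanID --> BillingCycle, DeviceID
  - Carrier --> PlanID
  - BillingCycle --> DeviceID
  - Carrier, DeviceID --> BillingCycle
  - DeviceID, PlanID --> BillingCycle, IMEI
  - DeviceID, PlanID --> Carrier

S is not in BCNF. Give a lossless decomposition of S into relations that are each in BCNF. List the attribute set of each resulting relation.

{BillingCycle, Carrier, IMEI, PlanID}; {BillingCycle, DeviceID}

Candidate keys of the original relation: {BillingCycle, IMEI}, {BillingCycle, PlanID}, {Carrier}, {DeviceID, PlanID}.
In {BillingCycle, Carrier, DeviceID, IMEI, PlanID}, {BillingCycle} is not a superkey ({BillingCycle}⁺ restricted to this set is {BillingCycle, DeviceID}), so split on BillingCycle --> DeviceID into {BillingCycle, DeviceID} and {BillingCycle, Carrier, IMEI, PlanID}.
{BillingCycle, DeviceID}: every determinant is a superkey — BCNF.
{BillingCycle, Carrier, IMEI, PlanID}: every determinant is a superkey — BCNF.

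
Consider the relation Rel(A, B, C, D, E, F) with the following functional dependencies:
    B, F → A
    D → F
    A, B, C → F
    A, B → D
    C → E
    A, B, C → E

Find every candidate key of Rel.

{A, B, C}, {B, C, D}, {B, C, F}

No FD produces {B, C}, so they must be in every candidate key.
{A, B, C}⁺ = {A, B, C, D, E, F} — all of the relation — so {A, B, C} is a candidate key.
{B, C, D}⁺ = {A, B, C, D, E, F} — all of the relation — so {B, C, D} is a candidate key.
{B, C, F}⁺ = {A, B, C, D, E, F} — all of the relation — so {B, C, F} is a candidate key.
Any other superkey properly contains one of these, so there are no further candidate keys.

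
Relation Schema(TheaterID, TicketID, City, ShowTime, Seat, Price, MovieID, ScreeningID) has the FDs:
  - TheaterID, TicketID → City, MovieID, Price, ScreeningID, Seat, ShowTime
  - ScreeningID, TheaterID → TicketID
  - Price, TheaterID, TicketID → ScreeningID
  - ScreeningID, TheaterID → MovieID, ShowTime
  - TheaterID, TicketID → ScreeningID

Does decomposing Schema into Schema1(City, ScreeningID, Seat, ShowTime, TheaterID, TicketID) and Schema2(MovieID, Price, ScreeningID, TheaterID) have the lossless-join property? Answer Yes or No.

The shared attributes are {ScreeningID, TheaterID} and {ScreeningID, TheaterID}⁺ = {City, MovieID, Price, ScreeningID, Seat, ShowTime, TheaterID, TicketID}.
Schema1 is contained in that closure, so Schema1 ∩ Schema2 → Schema1 holds and the join is lossless.

Yes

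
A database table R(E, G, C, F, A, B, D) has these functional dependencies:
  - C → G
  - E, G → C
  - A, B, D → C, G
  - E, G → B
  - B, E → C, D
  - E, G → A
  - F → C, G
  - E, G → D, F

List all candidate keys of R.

{E} never appears on the right of any FD, so every key must include it.
{B, E}⁺ = {A, B, C, D, E, F, G} — all of the relation — so {B, E} is a candidate key.
{C, E}⁺ = {A, B, C, D, E, F, G} — all of the relation — so {C, E} is a candidate key.
{E, F}⁺ = {A, B, C, D, E, F, G} — all of the relation — so {E, F} is a candidate key.
{E, G}⁺ = {A, B, C, D, E, F, G} — all of the relation — so {E, G} is a candidate key.
These are minimal and exhaustive — every other superkey contains one of them.

{B, E}, {C, E}, {E, F}, {E, G}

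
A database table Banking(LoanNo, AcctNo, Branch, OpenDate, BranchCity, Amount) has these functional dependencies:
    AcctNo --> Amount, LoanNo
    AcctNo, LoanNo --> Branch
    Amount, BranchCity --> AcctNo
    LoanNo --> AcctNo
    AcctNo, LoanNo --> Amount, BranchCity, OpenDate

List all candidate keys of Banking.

{AcctNo}, {Amount, BranchCity}, {LoanNo}

{AcctNo}⁺ = {AcctNo, Amount, Branch, BranchCity, LoanNo, OpenDate} — all of the relation — so {AcctNo} is a candidate key.
{LoanNo}⁺ = {AcctNo, Amount, Branch, BranchCity, LoanNo, OpenDate} — all of the relation — so {LoanNo} is a candidate key.
{Amount, BranchCity}⁺ = {AcctNo, Amount, Branch, BranchCity, LoanNo, OpenDate} — all of the relation — so {Amount, BranchCity} is a candidate key.
No proper subset of any of these is a key, and no other minimal superkey exists.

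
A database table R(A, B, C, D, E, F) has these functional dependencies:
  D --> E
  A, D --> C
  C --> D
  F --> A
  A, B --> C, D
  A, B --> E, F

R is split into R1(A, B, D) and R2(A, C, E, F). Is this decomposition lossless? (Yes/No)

No

Common attributes: {A}; their closure is {A}.
Neither R1 nor R2 is contained in that closure, so the decomposition is lossy.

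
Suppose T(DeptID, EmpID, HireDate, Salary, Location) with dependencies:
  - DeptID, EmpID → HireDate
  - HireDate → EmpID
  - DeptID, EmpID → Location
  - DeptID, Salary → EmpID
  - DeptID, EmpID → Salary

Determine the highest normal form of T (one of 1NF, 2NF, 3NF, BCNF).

3NF

Candidate keys: {DeptID, EmpID}, {DeptID, HireDate}, {DeptID, Salary}. Prime attributes: {DeptID, EmpID, HireDate, Salary}.
HireDate → EmpID: {HireDate}⁺ = {EmpID, HireDate}, which is not all of the attributes, so the left side is not a superkey — BCNF is violated.
But every attribute on its right side ({EmpID}) is prime, and the same holds for every other non-superkey FD, so 3NF still holds.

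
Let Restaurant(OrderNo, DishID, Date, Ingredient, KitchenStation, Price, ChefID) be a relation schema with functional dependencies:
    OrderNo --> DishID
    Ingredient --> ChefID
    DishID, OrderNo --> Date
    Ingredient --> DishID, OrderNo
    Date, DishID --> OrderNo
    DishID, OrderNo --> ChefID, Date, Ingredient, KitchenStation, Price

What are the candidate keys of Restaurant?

{Date, DishID}, {Ingredient}, {OrderNo}

{Ingredient} is a candidate key since {Ingredient}⁺ = {ChefID, Date, DishID, Ingredient, KitchenStation, OrderNo, Price} covers every attribute.
{OrderNo} is a candidate key since {OrderNo}⁺ = {ChefID, Date, DishID, Ingredient, KitchenStation, OrderNo, Price} covers every attribute.
{Date, DishID} is a candidate key since {Date, DishID}⁺ = {ChefID, Date, DishID, Ingredient, KitchenStation, OrderNo, Price} covers every attribute.
Any other superkey properly contains one of these, so there are no further candidate keys.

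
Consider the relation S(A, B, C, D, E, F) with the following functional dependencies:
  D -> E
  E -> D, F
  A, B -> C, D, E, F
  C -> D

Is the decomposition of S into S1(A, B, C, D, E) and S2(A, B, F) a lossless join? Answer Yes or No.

The shared attributes are {A, B} and {A, B}⁺ = {A, B, C, D, E, F}.
Since S1 ⊆ {A, B, C, D, E, F}, the intersection is a superkey of S1; the decomposition is lossless.

Yes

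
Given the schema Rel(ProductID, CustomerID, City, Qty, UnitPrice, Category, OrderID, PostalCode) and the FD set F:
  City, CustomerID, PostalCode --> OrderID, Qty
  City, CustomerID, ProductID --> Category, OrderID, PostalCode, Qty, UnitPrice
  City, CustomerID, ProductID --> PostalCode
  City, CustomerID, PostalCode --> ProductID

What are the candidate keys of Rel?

{City, CustomerID, PostalCode}, {City, CustomerID, ProductID}

No FD produces {City, CustomerID}, so they must be in every candidate key.
{City, CustomerID, PostalCode}⁺ = {Category, City, CustomerID, OrderID, PostalCode, ProductID, Qty, UnitPrice} — all of the relation — so {City, CustomerID, PostalCode} is a candidate key.
{City, CustomerID, ProductID}⁺ = {Category, City, CustomerID, OrderID, PostalCode, ProductID, Qty, UnitPrice} — all of the relation — so {City, CustomerID, ProductID} is a candidate key.
These are minimal and exhaustive — every other superkey contains one of them.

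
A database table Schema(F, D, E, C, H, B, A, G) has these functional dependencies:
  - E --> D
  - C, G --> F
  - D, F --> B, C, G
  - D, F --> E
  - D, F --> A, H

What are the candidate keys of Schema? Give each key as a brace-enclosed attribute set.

Closure of {D, F} is {A, B, C, D, E, F, G, H}, the whole schema; {D, F} is a candidate key.
Closure of {E, F} is {A, B, C, D, E, F, G, H}, the whole schema; {E, F} is a candidate key.
Closure of {C, D, G} is {A, B, C, D, E, F, G, H}, the whole schema; {C, D, G} is a candidate key.
Closure of {C, E, G} is {A, B, C, D, E, F, G, H}, the whole schema; {C, E, G} is a candidate key.
These are minimal and exhaustive — every other superkey contains one of them.

{C, D, G}, {C, E, G}, {D, F}, {E, F}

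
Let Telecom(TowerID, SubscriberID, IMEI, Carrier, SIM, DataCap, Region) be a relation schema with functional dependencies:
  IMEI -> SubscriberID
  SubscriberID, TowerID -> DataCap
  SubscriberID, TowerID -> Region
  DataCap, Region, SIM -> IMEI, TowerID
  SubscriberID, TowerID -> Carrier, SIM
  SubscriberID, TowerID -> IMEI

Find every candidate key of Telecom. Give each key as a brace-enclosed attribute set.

{IMEI, TowerID}⁺ = {Carrier, DataCap, IMEI, Region, SIM, SubscriberID, TowerID}, which is every attribute, so {IMEI, TowerID} is a candidate key.
{SubscriberID, TowerID}⁺ = {Carrier, DataCap, IMEI, Region, SIM, SubscriberID, TowerID}, which is every attribute, so {SubscriberID, TowerID} is a candidate key.
{DataCap, Region, SIM}⁺ = {Carrier, DataCap, IMEI, Region, SIM, SubscriberID, TowerID}, which is every attribute, so {DataCap, Region, SIM} is a candidate key.
No proper subset of any of these is a key, and no other minimal superkey exists.

{DataCap, Region, SIM}, {IMEI, TowerID}, {SubscriberID, TowerID}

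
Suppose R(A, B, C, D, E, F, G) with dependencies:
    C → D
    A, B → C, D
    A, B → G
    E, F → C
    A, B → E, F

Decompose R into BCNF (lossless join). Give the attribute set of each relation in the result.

Candidate key of the original relation: {A, B}.
Within {A, B, C, D, E, F, G}: {C}⁺ ∩ {A, B, C, D, E, F, G} = {C, D}, not the whole set, so C → D violates BCNF; decompose into {C, D} and {A, B, C, E, F, G}.
{C, D} is in BCNF.
Within {A, B, C, E, F, G}: {E, F}⁺ ∩ {A, B, C, E, F, G} = {C, E, F}, not the whole set, so E, F → C violates BCNF; decompose into {C, E, F} and {A, B, E, F, G}.
{C, E, F} is in BCNF.
{A, B, E, F, G} is in BCNF.

{A, B, E, F, G}; {C, D}; {C, E, F}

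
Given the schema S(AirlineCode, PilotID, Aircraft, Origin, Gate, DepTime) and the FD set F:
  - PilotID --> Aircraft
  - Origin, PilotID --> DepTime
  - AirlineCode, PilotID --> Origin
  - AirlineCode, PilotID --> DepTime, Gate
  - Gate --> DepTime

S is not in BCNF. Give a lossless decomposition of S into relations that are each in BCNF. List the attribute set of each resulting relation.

{Aircraft, PilotID}; {AirlineCode, Gate, Origin, PilotID}; {DepTime, Origin, PilotID}

Candidate key of the original relation: {AirlineCode, PilotID}.
Within {Aircraft, AirlineCode, DepTime, Gate, Origin, PilotID}: {PilotID}⁺ ∩ {Aircraft, AirlineCode, DepTime, Gate, Origin, PilotID} = {Aircraft, PilotID}, not the whole set, so PilotID --> Aircraft violates BCNF; decompose into {Aircraft, PilotID} and {AirlineCode, DepTime, Gate, Origin, PilotID}.
{Aircraft, PilotID}: every determinant is a superkey — BCNF.
Within {AirlineCode, DepTime, Gate, Origin, PilotID}: {Origin, PilotID}⁺ ∩ {AirlineCode, DepTime, Gate, Origin, PilotID} = {DepTime, Origin, PilotID}, not the whole set, so Origin, PilotID --> DepTime violates BCNF; decompose into {DepTime, Origin, PilotID} and {AirlineCode, Gate, Origin, PilotID}.
{DepTime, Origin, PilotID}: every determinant is a superkey — BCNF.
{AirlineCode, Gate, Origin, PilotID}: every determinant is a superkey — BCNF.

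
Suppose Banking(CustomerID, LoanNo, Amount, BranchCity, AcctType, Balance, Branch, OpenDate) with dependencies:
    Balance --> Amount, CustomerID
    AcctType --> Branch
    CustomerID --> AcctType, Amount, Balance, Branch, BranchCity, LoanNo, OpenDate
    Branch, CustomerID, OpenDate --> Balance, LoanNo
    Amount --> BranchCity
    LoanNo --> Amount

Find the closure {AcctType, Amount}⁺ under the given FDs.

{AcctType, Amount, Branch, BranchCity}

Start with {AcctType, Amount}.
AcctType --> Branch applies; add {Branch} → now {AcctType, Amount, Branch}.
Amount --> BranchCity applies; add {BranchCity} → now {AcctType, Amount, Branch, BranchCity}.
No further FD applies.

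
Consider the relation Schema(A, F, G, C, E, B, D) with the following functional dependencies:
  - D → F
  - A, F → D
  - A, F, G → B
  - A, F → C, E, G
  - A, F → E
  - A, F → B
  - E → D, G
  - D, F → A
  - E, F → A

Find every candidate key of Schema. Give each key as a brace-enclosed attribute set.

{A, F}, {D}, {E}

{D} is a candidate key since {D}⁺ = {A, B, C, D, E, F, G} covers every attribute.
{E} is a candidate key since {E}⁺ = {A, B, C, D, E, F, G} covers every attribute.
{A, F} is a candidate key since {A, F}⁺ = {A, B, C, D, E, F, G} covers every attribute.
Any other superkey properly contains one of these, so there are no further candidate keys.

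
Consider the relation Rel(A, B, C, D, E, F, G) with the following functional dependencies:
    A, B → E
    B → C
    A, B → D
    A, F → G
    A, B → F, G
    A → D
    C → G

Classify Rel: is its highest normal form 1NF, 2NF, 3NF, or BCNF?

Candidate key: {A, B}. Prime attributes: {A, B}.
B → C breaks BCNF: {B}⁺ = {B, C, G}, so {B} is not a superkey.
B → C has non-prime {C} on the right and a non-superkey on the left, so 3NF fails.
Since {A} ⊂ {A, B} and {A}⁺ ⊇ {D} with {D} non-prime, there is a partial dependency; 2NF fails.

1NF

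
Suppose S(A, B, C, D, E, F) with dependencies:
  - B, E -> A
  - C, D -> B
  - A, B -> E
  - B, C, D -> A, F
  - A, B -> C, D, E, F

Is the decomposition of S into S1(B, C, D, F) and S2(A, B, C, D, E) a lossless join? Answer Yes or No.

Yes

The shared attributes are {B, C, D} and {B, C, D}⁺ = {A, B, C, D, E, F}.
S1 is contained in that closure, so S1 ∩ S2 -> S1 holds and the join is lossless.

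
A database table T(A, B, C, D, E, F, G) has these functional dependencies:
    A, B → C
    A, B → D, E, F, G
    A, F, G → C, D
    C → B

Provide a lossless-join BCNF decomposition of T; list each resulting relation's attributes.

Candidate keys of the original relation: {A, B}, {A, C}, {A, F, G}.
Within {A, B, C, D, E, F, G}: {C}⁺ ∩ {A, B, C, D, E, F, G} = {B, C}, not the whole set, so C → B violates BCNF; decompose into {B, C} and {A, C, D, E, F, G}.
{B, C} is in BCNF.
{A, C, D, E, F, G} is in BCNF.

{A, C, D, E, F, G}; {B, C}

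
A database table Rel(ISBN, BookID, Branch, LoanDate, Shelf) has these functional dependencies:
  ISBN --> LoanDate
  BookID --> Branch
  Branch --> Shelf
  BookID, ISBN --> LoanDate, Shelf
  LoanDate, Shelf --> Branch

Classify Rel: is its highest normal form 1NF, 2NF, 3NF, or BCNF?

Candidate key: {BookID, ISBN}. Prime attributes: {BookID, ISBN}.
ISBN --> LoanDate breaks BCNF: {ISBN}⁺ = {ISBN, LoanDate}, so {ISBN} is not a superkey.
Because {LoanDate} is non-prime and the left side of ISBN --> LoanDate is not a superkey, the relation is not in 3NF.
Since {BookID} ⊂ {BookID, ISBN} and {BookID}⁺ ⊇ {Branch, Shelf} with {Branch, Shelf} non-prime, there is a partial dependency; 2NF fails.

1NF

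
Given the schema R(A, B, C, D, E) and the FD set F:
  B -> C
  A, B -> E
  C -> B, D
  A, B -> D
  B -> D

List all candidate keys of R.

{A, B}, {A, C}

Attributes never on any right-hand side: {A} — every candidate key must contain it.
{A, B}⁺ = {A, B, C, D, E} — all of the relation — so {A, B} is a candidate key.
{A, C}⁺ = {A, B, C, D, E} — all of the relation — so {A, C} is a candidate key.
These are minimal and exhaustive — every other superkey contains one of them.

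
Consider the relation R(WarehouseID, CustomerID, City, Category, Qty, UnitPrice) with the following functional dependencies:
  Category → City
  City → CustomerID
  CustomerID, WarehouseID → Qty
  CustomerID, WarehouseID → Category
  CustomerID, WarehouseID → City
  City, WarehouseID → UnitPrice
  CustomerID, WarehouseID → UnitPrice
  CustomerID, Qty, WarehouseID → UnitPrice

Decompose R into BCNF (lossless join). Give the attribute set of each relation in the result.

{Category, City}; {Category, Qty, UnitPrice, WarehouseID}; {City, CustomerID}

Candidate keys of the original relation: {Category, WarehouseID}, {City, WarehouseID}, {CustomerID, WarehouseID}.
In {Category, City, CustomerID, Qty, UnitPrice, WarehouseID}, {Category} is not a superkey ({Category}⁺ restricted to this set is {Category, City, CustomerID}), so split on Category → City, CustomerID into {Category, City, CustomerID} and {Category, Qty, UnitPrice, WarehouseID}.
In {Category, City, CustomerID}, {City} is not a superkey ({City}⁺ restricted to this set is {City, CustomerID}), so split on City → CustomerID into {City, CustomerID} and {Category, City}.
{City, CustomerID} has no BCNF violation.
{Category, City} has no BCNF violation.
{Category, Qty, UnitPrice, WarehouseID} has no BCNF violation.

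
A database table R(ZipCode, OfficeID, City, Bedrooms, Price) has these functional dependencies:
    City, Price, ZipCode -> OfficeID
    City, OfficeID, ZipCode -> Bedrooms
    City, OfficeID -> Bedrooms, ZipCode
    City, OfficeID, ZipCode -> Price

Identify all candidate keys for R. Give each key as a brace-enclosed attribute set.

Attributes never on any right-hand side: {City} — every candidate key must contain it.
{City, OfficeID}⁺ = {Bedrooms, City, OfficeID, Price, ZipCode} — all of the relation — so {City, OfficeID} is a candidate key.
{City, Price, ZipCode}⁺ = {Bedrooms, City, OfficeID, Price, ZipCode} — all of the relation — so {City, Price, ZipCode} is a candidate key.
Any other superkey properly contains one of these, so there are no further candidate keys.

{City, OfficeID}, {City, Price, ZipCode}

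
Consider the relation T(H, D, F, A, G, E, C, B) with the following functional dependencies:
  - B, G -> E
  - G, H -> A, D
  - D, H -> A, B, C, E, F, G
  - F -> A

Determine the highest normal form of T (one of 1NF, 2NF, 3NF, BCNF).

2NF

Candidate keys: {D, H}, {G, H}. Prime attributes: {D, G, H}.
B, G -> E: {B, G}⁺ = {B, E, G}, which is not all of the attributes, so the left side is not a superkey — BCNF is violated.
B, G -> E has non-prime {E} on the right and a non-superkey on the left, so 3NF fails.
No non-prime attribute depends on a proper subset of any candidate key, so 2NF holds.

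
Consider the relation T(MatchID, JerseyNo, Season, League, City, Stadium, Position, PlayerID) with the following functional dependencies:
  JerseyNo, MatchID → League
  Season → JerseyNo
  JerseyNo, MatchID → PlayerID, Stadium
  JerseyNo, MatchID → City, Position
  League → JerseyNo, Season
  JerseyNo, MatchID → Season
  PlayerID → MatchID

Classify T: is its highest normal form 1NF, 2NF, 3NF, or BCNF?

3NF

Candidate keys: {JerseyNo, MatchID}, {JerseyNo, PlayerID}, {League, MatchID}, {League, PlayerID}, {MatchID, Season}, {PlayerID, Season}. Prime attributes: {JerseyNo, League, MatchID, PlayerID, Season}.
For Season → JerseyNo we have {Season}⁺ = {JerseyNo, Season}; {Season} is not a superkey, so BCNF fails.
Its right-hand attributes {JerseyNo} are all prime, as are those of every other non-superkey FD — the relation is in 3NF.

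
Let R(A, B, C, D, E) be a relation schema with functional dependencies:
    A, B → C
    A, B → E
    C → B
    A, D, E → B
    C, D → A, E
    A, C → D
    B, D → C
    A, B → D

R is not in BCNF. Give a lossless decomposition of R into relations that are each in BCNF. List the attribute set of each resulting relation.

Candidate keys of the original relation: {A, B}, {A, C}, {A, D, E}, {B, D}, {C, D}.
In {A, B, C, D, E}, {C} is not a superkey ({C}⁺ restricted to this set is {B, C}), so split on C → B into {B, C} and {A, C, D, E}.
{B, C} has no BCNF violation.
{A, C, D, E} has no BCNF violation.

{A, C, D, E}; {B, C}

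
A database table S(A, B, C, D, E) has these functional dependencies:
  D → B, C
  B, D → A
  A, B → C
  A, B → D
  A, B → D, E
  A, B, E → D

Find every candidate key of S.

Closure of {D} is {A, B, C, D, E}, the whole schema; {D} is a candidate key.
Closure of {A, B} is {A, B, C, D, E}, the whole schema; {A, B} is a candidate key.
No proper subset of any of these is a key, and no other minimal superkey exists.

{A, B}, {D}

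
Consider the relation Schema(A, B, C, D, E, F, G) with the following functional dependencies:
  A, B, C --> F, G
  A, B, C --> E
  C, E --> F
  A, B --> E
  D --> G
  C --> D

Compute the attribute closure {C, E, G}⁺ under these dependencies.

Start with {C, E, G}.
C, E --> F applies; add {F} → now {C, E, F, G}.
C --> D applies; add {D} → now {C, D, E, F, G}.
No further FD applies.

{C, D, E, F, G}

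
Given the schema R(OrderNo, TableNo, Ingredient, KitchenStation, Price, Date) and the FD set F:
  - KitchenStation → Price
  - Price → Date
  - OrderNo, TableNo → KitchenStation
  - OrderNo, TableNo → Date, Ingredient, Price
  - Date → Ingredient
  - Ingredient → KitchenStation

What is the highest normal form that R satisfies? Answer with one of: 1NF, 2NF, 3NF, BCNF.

2NF

Candidate key: {OrderNo, TableNo}. Prime attributes: {OrderNo, TableNo}.
KitchenStation → Price: {KitchenStation}⁺ = {Date, Ingredient, KitchenStation, Price}, which is not all of the attributes, so the left side is not a superkey — BCNF is violated.
Because {Price} is non-prime and the left side of KitchenStation → Price is not a superkey, the relation is not in 3NF.
Checking every proper subset of each key, none determines a non-prime attribute — 2NF is satisfied.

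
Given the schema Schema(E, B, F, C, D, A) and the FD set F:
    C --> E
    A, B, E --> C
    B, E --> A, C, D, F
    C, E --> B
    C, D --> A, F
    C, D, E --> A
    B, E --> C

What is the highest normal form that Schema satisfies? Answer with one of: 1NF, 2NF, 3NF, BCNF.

Candidate keys: {B, E}, {C}. Prime attributes: {B, C, E}.
Each dependency's left side is a superkey — BCNF holds.

BCNF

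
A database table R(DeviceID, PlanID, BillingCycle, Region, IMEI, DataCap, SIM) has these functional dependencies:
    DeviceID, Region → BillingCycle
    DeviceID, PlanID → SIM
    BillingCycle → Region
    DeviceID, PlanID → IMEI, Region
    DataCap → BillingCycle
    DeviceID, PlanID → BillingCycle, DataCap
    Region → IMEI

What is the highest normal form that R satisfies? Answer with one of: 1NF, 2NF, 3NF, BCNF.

2NF

Candidate key: {DeviceID, PlanID}. Prime attributes: {DeviceID, PlanID}.
DeviceID, Region → BillingCycle: {DeviceID, Region}⁺ = {BillingCycle, DeviceID, IMEI, Region}, which is not all of the attributes, so the left side is not a superkey — BCNF is violated.
DeviceID, Region → BillingCycle determines the non-prime attribute {BillingCycle} from a non-superkey — 3NF is violated.
No non-prime attribute depends on a proper subset of any candidate key, so 2NF holds.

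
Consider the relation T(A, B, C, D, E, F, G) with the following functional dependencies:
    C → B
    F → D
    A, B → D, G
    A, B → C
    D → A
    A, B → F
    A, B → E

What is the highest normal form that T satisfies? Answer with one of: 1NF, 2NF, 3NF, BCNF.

3NF

Candidate keys: {A, B}, {A, C}, {B, D}, {B, F}, {C, D}, {C, F}. Prime attributes: {A, B, C, D, F}.
For C → B we have {C}⁺ = {B, C}; {C} is not a superkey, so BCNF fails.
But every attribute on its right side ({B}) is prime, and the same holds for every other non-superkey FD, so 3NF still holds.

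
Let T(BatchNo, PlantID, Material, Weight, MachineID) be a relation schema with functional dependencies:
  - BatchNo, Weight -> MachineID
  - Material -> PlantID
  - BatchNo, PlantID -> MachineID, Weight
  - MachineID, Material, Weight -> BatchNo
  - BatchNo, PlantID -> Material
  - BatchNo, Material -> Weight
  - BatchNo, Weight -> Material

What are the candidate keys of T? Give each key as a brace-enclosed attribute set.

{BatchNo, Material} is a candidate key since {BatchNo, Material}⁺ = {BatchNo, MachineID, Material, PlantID, Weight} covers every attribute.
{BatchNo, PlantID} is a candidate key since {BatchNo, PlantID}⁺ = {BatchNo, MachineID, Material, PlantID, Weight} covers every attribute.
{BatchNo, Weight} is a candidate key since {BatchNo, Weight}⁺ = {BatchNo, MachineID, Material, PlantID, Weight} covers every attribute.
{MachineID, Material, Weight} is a candidate key since {MachineID, Material, Weight}⁺ = {BatchNo, MachineID, Material, PlantID, Weight} covers every attribute.
These are minimal and exhaustive — every other superkey contains one of them.

{BatchNo, Material}, {BatchNo, PlantID}, {BatchNo, Weight}, {MachineID, Material, Weight}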